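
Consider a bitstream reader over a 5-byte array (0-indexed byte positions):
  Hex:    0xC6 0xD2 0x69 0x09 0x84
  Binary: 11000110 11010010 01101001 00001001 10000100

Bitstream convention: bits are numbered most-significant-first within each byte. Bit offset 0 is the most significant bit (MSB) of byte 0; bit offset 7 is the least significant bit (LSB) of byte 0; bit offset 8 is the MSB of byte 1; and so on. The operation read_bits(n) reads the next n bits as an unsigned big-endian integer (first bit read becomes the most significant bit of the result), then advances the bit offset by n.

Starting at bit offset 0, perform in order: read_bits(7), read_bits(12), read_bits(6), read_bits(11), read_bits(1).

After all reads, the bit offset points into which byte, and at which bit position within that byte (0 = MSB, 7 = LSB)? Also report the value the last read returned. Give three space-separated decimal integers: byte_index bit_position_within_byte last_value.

Read 1: bits[0:7] width=7 -> value=99 (bin 1100011); offset now 7 = byte 0 bit 7; 33 bits remain
Read 2: bits[7:19] width=12 -> value=1683 (bin 011010010011); offset now 19 = byte 2 bit 3; 21 bits remain
Read 3: bits[19:25] width=6 -> value=18 (bin 010010); offset now 25 = byte 3 bit 1; 15 bits remain
Read 4: bits[25:36] width=11 -> value=152 (bin 00010011000); offset now 36 = byte 4 bit 4; 4 bits remain
Read 5: bits[36:37] width=1 -> value=0 (bin 0); offset now 37 = byte 4 bit 5; 3 bits remain

Answer: 4 5 0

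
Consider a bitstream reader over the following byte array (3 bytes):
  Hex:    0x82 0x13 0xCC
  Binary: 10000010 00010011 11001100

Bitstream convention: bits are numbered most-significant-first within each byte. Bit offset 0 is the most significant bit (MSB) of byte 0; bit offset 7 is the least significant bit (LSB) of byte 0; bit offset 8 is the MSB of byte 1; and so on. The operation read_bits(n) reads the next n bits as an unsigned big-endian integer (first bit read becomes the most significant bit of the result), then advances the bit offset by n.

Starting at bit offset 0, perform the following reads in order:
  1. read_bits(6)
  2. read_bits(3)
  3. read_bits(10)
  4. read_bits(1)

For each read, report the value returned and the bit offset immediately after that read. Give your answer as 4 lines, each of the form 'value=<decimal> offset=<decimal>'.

Answer: value=32 offset=6
value=4 offset=9
value=158 offset=19
value=0 offset=20

Derivation:
Read 1: bits[0:6] width=6 -> value=32 (bin 100000); offset now 6 = byte 0 bit 6; 18 bits remain
Read 2: bits[6:9] width=3 -> value=4 (bin 100); offset now 9 = byte 1 bit 1; 15 bits remain
Read 3: bits[9:19] width=10 -> value=158 (bin 0010011110); offset now 19 = byte 2 bit 3; 5 bits remain
Read 4: bits[19:20] width=1 -> value=0 (bin 0); offset now 20 = byte 2 bit 4; 4 bits remain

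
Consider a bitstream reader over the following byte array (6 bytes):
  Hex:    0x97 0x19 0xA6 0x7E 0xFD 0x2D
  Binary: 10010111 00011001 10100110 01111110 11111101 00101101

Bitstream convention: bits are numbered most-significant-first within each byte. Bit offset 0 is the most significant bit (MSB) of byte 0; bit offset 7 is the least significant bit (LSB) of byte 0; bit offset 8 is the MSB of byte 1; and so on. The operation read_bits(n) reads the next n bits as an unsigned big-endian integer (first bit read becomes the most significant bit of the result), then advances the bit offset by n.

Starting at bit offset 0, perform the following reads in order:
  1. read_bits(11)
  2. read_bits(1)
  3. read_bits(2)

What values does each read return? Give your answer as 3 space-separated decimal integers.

Answer: 1208 1 2

Derivation:
Read 1: bits[0:11] width=11 -> value=1208 (bin 10010111000); offset now 11 = byte 1 bit 3; 37 bits remain
Read 2: bits[11:12] width=1 -> value=1 (bin 1); offset now 12 = byte 1 bit 4; 36 bits remain
Read 3: bits[12:14] width=2 -> value=2 (bin 10); offset now 14 = byte 1 bit 6; 34 bits remain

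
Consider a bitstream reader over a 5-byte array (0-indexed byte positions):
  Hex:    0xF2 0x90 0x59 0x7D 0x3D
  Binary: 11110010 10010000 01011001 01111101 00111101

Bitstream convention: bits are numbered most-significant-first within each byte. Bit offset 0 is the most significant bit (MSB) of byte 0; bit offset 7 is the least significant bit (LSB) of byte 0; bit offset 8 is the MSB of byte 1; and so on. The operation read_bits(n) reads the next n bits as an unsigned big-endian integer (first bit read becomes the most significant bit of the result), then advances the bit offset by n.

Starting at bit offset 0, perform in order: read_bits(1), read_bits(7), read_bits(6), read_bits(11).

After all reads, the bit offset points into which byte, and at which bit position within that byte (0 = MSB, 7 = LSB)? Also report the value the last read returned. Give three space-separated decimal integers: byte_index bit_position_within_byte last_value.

Answer: 3 1 178

Derivation:
Read 1: bits[0:1] width=1 -> value=1 (bin 1); offset now 1 = byte 0 bit 1; 39 bits remain
Read 2: bits[1:8] width=7 -> value=114 (bin 1110010); offset now 8 = byte 1 bit 0; 32 bits remain
Read 3: bits[8:14] width=6 -> value=36 (bin 100100); offset now 14 = byte 1 bit 6; 26 bits remain
Read 4: bits[14:25] width=11 -> value=178 (bin 00010110010); offset now 25 = byte 3 bit 1; 15 bits remain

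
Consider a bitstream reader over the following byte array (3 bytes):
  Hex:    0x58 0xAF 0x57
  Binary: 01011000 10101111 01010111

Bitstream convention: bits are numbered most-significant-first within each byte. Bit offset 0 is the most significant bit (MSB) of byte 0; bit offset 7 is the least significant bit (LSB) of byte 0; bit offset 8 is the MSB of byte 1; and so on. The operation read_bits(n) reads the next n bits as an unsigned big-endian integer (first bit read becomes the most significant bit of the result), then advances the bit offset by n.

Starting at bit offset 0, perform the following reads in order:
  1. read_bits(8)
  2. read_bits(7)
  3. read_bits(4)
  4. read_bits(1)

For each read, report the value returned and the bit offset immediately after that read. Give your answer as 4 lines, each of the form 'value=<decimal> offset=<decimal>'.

Read 1: bits[0:8] width=8 -> value=88 (bin 01011000); offset now 8 = byte 1 bit 0; 16 bits remain
Read 2: bits[8:15] width=7 -> value=87 (bin 1010111); offset now 15 = byte 1 bit 7; 9 bits remain
Read 3: bits[15:19] width=4 -> value=10 (bin 1010); offset now 19 = byte 2 bit 3; 5 bits remain
Read 4: bits[19:20] width=1 -> value=1 (bin 1); offset now 20 = byte 2 bit 4; 4 bits remain

Answer: value=88 offset=8
value=87 offset=15
value=10 offset=19
value=1 offset=20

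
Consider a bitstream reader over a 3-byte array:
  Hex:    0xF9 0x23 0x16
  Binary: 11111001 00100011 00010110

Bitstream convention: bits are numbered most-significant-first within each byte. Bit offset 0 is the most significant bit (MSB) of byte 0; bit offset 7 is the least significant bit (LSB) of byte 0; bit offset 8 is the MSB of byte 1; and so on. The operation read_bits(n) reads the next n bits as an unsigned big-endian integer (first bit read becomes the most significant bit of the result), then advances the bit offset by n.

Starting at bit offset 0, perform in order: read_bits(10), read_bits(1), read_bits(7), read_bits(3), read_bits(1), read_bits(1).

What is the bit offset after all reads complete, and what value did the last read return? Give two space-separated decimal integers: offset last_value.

Read 1: bits[0:10] width=10 -> value=996 (bin 1111100100); offset now 10 = byte 1 bit 2; 14 bits remain
Read 2: bits[10:11] width=1 -> value=1 (bin 1); offset now 11 = byte 1 bit 3; 13 bits remain
Read 3: bits[11:18] width=7 -> value=12 (bin 0001100); offset now 18 = byte 2 bit 2; 6 bits remain
Read 4: bits[18:21] width=3 -> value=2 (bin 010); offset now 21 = byte 2 bit 5; 3 bits remain
Read 5: bits[21:22] width=1 -> value=1 (bin 1); offset now 22 = byte 2 bit 6; 2 bits remain
Read 6: bits[22:23] width=1 -> value=1 (bin 1); offset now 23 = byte 2 bit 7; 1 bits remain

Answer: 23 1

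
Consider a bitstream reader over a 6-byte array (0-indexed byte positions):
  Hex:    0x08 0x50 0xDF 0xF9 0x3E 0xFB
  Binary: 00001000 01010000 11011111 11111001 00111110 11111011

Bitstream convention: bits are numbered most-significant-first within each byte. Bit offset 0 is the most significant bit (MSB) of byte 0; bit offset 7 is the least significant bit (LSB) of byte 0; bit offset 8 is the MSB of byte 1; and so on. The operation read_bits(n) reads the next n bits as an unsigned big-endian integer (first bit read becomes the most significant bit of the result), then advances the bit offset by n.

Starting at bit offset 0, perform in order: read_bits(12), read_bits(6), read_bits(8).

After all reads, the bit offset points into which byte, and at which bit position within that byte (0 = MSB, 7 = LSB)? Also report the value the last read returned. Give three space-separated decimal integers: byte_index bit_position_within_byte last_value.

Answer: 3 2 127

Derivation:
Read 1: bits[0:12] width=12 -> value=133 (bin 000010000101); offset now 12 = byte 1 bit 4; 36 bits remain
Read 2: bits[12:18] width=6 -> value=3 (bin 000011); offset now 18 = byte 2 bit 2; 30 bits remain
Read 3: bits[18:26] width=8 -> value=127 (bin 01111111); offset now 26 = byte 3 bit 2; 22 bits remain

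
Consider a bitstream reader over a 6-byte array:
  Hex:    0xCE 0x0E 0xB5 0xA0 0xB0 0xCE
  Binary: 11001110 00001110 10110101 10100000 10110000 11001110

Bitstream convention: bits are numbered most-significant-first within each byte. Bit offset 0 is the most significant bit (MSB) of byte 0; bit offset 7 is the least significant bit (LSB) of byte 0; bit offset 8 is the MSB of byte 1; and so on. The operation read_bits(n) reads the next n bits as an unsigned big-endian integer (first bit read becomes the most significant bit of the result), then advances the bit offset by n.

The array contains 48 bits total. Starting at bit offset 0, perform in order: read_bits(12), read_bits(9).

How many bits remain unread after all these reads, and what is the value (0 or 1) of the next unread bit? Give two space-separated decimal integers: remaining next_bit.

Read 1: bits[0:12] width=12 -> value=3296 (bin 110011100000); offset now 12 = byte 1 bit 4; 36 bits remain
Read 2: bits[12:21] width=9 -> value=470 (bin 111010110); offset now 21 = byte 2 bit 5; 27 bits remain

Answer: 27 1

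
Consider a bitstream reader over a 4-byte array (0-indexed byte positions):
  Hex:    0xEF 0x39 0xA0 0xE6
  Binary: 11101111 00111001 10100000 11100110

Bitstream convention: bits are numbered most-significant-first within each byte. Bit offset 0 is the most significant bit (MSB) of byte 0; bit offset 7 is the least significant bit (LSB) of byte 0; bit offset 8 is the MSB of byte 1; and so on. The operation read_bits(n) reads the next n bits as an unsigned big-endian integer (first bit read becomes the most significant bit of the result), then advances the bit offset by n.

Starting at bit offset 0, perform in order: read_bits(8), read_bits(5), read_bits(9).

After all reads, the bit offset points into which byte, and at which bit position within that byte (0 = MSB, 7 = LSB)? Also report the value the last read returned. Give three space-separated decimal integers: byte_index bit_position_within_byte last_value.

Read 1: bits[0:8] width=8 -> value=239 (bin 11101111); offset now 8 = byte 1 bit 0; 24 bits remain
Read 2: bits[8:13] width=5 -> value=7 (bin 00111); offset now 13 = byte 1 bit 5; 19 bits remain
Read 3: bits[13:22] width=9 -> value=104 (bin 001101000); offset now 22 = byte 2 bit 6; 10 bits remain

Answer: 2 6 104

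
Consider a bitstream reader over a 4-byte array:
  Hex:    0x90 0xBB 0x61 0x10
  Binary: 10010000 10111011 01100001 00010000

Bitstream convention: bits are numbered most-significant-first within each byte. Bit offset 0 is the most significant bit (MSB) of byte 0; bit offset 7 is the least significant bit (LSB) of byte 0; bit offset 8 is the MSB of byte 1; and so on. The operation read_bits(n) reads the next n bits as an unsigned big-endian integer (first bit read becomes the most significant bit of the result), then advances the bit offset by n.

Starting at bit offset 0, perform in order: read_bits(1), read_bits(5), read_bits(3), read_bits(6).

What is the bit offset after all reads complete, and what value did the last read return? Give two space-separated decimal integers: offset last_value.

Answer: 15 29

Derivation:
Read 1: bits[0:1] width=1 -> value=1 (bin 1); offset now 1 = byte 0 bit 1; 31 bits remain
Read 2: bits[1:6] width=5 -> value=4 (bin 00100); offset now 6 = byte 0 bit 6; 26 bits remain
Read 3: bits[6:9] width=3 -> value=1 (bin 001); offset now 9 = byte 1 bit 1; 23 bits remain
Read 4: bits[9:15] width=6 -> value=29 (bin 011101); offset now 15 = byte 1 bit 7; 17 bits remain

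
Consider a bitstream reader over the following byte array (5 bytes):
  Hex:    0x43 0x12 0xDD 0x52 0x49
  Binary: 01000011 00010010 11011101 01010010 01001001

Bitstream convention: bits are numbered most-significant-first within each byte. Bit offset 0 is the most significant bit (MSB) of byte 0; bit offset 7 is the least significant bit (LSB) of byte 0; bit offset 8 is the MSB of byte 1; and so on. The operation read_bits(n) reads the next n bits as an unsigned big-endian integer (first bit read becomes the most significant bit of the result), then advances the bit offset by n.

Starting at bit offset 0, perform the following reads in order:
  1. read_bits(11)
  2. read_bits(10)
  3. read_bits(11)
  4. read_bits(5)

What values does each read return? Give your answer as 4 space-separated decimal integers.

Read 1: bits[0:11] width=11 -> value=536 (bin 01000011000); offset now 11 = byte 1 bit 3; 29 bits remain
Read 2: bits[11:21] width=10 -> value=603 (bin 1001011011); offset now 21 = byte 2 bit 5; 19 bits remain
Read 3: bits[21:32] width=11 -> value=1362 (bin 10101010010); offset now 32 = byte 4 bit 0; 8 bits remain
Read 4: bits[32:37] width=5 -> value=9 (bin 01001); offset now 37 = byte 4 bit 5; 3 bits remain

Answer: 536 603 1362 9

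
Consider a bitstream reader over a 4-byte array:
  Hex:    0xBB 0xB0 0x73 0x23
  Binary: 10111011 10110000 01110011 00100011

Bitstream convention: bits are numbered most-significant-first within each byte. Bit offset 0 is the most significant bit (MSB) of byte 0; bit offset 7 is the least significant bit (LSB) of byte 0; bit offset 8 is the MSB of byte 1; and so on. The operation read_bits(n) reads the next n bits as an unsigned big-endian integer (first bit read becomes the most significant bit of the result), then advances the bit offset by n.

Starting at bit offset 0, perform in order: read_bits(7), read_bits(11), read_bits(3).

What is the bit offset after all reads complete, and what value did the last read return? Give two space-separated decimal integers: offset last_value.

Answer: 21 6

Derivation:
Read 1: bits[0:7] width=7 -> value=93 (bin 1011101); offset now 7 = byte 0 bit 7; 25 bits remain
Read 2: bits[7:18] width=11 -> value=1729 (bin 11011000001); offset now 18 = byte 2 bit 2; 14 bits remain
Read 3: bits[18:21] width=3 -> value=6 (bin 110); offset now 21 = byte 2 bit 5; 11 bits remain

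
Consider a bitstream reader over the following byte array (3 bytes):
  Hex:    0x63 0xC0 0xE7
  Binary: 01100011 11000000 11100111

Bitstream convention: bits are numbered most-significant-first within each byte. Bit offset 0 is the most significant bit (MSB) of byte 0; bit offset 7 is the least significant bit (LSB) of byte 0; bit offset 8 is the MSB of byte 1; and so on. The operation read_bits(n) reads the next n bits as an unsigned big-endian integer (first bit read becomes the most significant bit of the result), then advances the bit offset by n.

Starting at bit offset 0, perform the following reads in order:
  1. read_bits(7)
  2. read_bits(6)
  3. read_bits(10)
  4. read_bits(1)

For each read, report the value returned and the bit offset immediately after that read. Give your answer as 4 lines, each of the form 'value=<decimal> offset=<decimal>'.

Answer: value=49 offset=7
value=56 offset=13
value=115 offset=23
value=1 offset=24

Derivation:
Read 1: bits[0:7] width=7 -> value=49 (bin 0110001); offset now 7 = byte 0 bit 7; 17 bits remain
Read 2: bits[7:13] width=6 -> value=56 (bin 111000); offset now 13 = byte 1 bit 5; 11 bits remain
Read 3: bits[13:23] width=10 -> value=115 (bin 0001110011); offset now 23 = byte 2 bit 7; 1 bits remain
Read 4: bits[23:24] width=1 -> value=1 (bin 1); offset now 24 = byte 3 bit 0; 0 bits remain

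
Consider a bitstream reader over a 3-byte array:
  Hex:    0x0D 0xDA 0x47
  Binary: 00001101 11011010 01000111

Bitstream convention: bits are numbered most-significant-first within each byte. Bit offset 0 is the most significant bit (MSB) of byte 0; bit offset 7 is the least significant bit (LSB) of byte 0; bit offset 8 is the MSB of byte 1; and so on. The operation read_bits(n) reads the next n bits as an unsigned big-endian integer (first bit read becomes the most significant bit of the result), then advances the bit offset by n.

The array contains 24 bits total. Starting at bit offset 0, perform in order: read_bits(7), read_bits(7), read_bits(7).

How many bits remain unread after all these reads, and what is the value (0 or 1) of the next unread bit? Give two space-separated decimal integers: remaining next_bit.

Read 1: bits[0:7] width=7 -> value=6 (bin 0000110); offset now 7 = byte 0 bit 7; 17 bits remain
Read 2: bits[7:14] width=7 -> value=118 (bin 1110110); offset now 14 = byte 1 bit 6; 10 bits remain
Read 3: bits[14:21] width=7 -> value=72 (bin 1001000); offset now 21 = byte 2 bit 5; 3 bits remain

Answer: 3 1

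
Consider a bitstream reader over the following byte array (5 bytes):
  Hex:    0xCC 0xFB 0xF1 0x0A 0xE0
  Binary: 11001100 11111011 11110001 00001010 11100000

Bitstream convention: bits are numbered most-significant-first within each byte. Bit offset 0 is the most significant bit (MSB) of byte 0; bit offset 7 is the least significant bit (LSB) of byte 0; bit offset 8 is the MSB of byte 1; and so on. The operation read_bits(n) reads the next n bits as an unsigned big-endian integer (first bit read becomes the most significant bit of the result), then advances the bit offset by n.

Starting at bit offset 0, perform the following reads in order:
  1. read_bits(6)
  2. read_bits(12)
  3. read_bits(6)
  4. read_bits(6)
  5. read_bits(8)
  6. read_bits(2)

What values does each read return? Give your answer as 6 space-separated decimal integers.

Answer: 51 1007 49 2 184 0

Derivation:
Read 1: bits[0:6] width=6 -> value=51 (bin 110011); offset now 6 = byte 0 bit 6; 34 bits remain
Read 2: bits[6:18] width=12 -> value=1007 (bin 001111101111); offset now 18 = byte 2 bit 2; 22 bits remain
Read 3: bits[18:24] width=6 -> value=49 (bin 110001); offset now 24 = byte 3 bit 0; 16 bits remain
Read 4: bits[24:30] width=6 -> value=2 (bin 000010); offset now 30 = byte 3 bit 6; 10 bits remain
Read 5: bits[30:38] width=8 -> value=184 (bin 10111000); offset now 38 = byte 4 bit 6; 2 bits remain
Read 6: bits[38:40] width=2 -> value=0 (bin 00); offset now 40 = byte 5 bit 0; 0 bits remain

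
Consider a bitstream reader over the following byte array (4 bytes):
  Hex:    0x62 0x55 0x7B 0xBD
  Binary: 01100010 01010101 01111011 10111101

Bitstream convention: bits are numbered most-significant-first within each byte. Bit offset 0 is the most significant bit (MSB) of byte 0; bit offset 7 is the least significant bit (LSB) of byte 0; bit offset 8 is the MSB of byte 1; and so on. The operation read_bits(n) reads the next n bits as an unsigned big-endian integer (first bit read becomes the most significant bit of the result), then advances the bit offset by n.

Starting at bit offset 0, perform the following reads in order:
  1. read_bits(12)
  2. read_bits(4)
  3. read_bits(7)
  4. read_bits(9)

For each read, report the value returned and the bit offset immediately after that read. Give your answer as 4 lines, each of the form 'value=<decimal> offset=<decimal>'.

Read 1: bits[0:12] width=12 -> value=1573 (bin 011000100101); offset now 12 = byte 1 bit 4; 20 bits remain
Read 2: bits[12:16] width=4 -> value=5 (bin 0101); offset now 16 = byte 2 bit 0; 16 bits remain
Read 3: bits[16:23] width=7 -> value=61 (bin 0111101); offset now 23 = byte 2 bit 7; 9 bits remain
Read 4: bits[23:32] width=9 -> value=445 (bin 110111101); offset now 32 = byte 4 bit 0; 0 bits remain

Answer: value=1573 offset=12
value=5 offset=16
value=61 offset=23
value=445 offset=32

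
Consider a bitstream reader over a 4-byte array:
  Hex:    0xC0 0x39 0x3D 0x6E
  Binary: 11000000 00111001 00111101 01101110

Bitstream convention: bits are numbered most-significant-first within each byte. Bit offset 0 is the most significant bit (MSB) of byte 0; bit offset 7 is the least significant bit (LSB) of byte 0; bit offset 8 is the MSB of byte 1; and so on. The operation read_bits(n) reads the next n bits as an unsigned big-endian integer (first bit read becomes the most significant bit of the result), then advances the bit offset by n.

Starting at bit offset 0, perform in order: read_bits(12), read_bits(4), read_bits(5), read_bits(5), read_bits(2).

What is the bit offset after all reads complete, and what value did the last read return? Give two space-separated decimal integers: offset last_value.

Answer: 28 2

Derivation:
Read 1: bits[0:12] width=12 -> value=3075 (bin 110000000011); offset now 12 = byte 1 bit 4; 20 bits remain
Read 2: bits[12:16] width=4 -> value=9 (bin 1001); offset now 16 = byte 2 bit 0; 16 bits remain
Read 3: bits[16:21] width=5 -> value=7 (bin 00111); offset now 21 = byte 2 bit 5; 11 bits remain
Read 4: bits[21:26] width=5 -> value=21 (bin 10101); offset now 26 = byte 3 bit 2; 6 bits remain
Read 5: bits[26:28] width=2 -> value=2 (bin 10); offset now 28 = byte 3 bit 4; 4 bits remain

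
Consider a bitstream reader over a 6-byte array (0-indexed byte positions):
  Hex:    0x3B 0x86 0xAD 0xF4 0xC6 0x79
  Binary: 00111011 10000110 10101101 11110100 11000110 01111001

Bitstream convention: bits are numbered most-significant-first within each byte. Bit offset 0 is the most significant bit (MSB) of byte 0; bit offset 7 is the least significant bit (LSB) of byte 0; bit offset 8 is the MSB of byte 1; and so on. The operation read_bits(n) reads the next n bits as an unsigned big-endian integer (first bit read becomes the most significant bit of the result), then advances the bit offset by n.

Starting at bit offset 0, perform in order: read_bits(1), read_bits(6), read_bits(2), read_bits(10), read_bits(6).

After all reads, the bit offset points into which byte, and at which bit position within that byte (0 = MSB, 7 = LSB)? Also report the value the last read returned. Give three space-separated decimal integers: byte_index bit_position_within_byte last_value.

Answer: 3 1 27

Derivation:
Read 1: bits[0:1] width=1 -> value=0 (bin 0); offset now 1 = byte 0 bit 1; 47 bits remain
Read 2: bits[1:7] width=6 -> value=29 (bin 011101); offset now 7 = byte 0 bit 7; 41 bits remain
Read 3: bits[7:9] width=2 -> value=3 (bin 11); offset now 9 = byte 1 bit 1; 39 bits remain
Read 4: bits[9:19] width=10 -> value=53 (bin 0000110101); offset now 19 = byte 2 bit 3; 29 bits remain
Read 5: bits[19:25] width=6 -> value=27 (bin 011011); offset now 25 = byte 3 bit 1; 23 bits remain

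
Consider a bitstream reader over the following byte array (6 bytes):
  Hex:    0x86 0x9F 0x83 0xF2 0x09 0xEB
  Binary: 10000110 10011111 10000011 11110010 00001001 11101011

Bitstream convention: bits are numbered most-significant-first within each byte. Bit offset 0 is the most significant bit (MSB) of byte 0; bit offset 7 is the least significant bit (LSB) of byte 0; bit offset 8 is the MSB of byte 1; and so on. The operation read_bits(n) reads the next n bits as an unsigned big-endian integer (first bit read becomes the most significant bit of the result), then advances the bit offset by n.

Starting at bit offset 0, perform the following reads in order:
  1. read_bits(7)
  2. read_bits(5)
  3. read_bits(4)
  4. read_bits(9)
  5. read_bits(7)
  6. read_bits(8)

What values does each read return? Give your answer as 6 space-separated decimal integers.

Read 1: bits[0:7] width=7 -> value=67 (bin 1000011); offset now 7 = byte 0 bit 7; 41 bits remain
Read 2: bits[7:12] width=5 -> value=9 (bin 01001); offset now 12 = byte 1 bit 4; 36 bits remain
Read 3: bits[12:16] width=4 -> value=15 (bin 1111); offset now 16 = byte 2 bit 0; 32 bits remain
Read 4: bits[16:25] width=9 -> value=263 (bin 100000111); offset now 25 = byte 3 bit 1; 23 bits remain
Read 5: bits[25:32] width=7 -> value=114 (bin 1110010); offset now 32 = byte 4 bit 0; 16 bits remain
Read 6: bits[32:40] width=8 -> value=9 (bin 00001001); offset now 40 = byte 5 bit 0; 8 bits remain

Answer: 67 9 15 263 114 9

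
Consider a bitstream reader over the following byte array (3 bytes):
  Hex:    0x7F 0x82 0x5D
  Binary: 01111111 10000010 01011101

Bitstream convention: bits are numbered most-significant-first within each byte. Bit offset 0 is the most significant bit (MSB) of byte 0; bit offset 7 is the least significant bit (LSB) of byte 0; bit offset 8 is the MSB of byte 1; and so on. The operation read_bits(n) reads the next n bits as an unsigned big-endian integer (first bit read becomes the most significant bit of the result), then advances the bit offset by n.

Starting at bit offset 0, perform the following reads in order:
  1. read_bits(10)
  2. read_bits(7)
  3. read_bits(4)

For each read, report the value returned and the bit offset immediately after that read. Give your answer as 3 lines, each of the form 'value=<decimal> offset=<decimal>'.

Answer: value=510 offset=10
value=4 offset=17
value=11 offset=21

Derivation:
Read 1: bits[0:10] width=10 -> value=510 (bin 0111111110); offset now 10 = byte 1 bit 2; 14 bits remain
Read 2: bits[10:17] width=7 -> value=4 (bin 0000100); offset now 17 = byte 2 bit 1; 7 bits remain
Read 3: bits[17:21] width=4 -> value=11 (bin 1011); offset now 21 = byte 2 bit 5; 3 bits remain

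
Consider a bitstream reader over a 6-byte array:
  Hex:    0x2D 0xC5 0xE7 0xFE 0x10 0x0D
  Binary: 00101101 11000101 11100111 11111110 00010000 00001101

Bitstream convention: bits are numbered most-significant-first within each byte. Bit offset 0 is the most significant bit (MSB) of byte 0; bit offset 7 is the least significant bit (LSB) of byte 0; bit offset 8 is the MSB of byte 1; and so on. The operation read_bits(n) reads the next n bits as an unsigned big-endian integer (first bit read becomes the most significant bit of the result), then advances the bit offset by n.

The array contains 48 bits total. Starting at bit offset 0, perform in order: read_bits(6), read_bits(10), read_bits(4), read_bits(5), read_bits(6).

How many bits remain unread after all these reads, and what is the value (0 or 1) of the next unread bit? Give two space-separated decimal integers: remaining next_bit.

Read 1: bits[0:6] width=6 -> value=11 (bin 001011); offset now 6 = byte 0 bit 6; 42 bits remain
Read 2: bits[6:16] width=10 -> value=453 (bin 0111000101); offset now 16 = byte 2 bit 0; 32 bits remain
Read 3: bits[16:20] width=4 -> value=14 (bin 1110); offset now 20 = byte 2 bit 4; 28 bits remain
Read 4: bits[20:25] width=5 -> value=15 (bin 01111); offset now 25 = byte 3 bit 1; 23 bits remain
Read 5: bits[25:31] width=6 -> value=63 (bin 111111); offset now 31 = byte 3 bit 7; 17 bits remain

Answer: 17 0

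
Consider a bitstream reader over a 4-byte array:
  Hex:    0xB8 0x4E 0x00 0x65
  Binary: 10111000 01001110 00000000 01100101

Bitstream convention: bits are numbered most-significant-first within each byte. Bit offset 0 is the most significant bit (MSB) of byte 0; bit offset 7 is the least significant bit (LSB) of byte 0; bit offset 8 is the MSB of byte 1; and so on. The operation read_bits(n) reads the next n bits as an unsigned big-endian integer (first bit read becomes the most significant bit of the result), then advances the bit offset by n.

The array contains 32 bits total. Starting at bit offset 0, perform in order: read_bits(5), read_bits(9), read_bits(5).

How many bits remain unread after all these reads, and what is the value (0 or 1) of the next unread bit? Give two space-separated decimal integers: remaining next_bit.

Answer: 13 0

Derivation:
Read 1: bits[0:5] width=5 -> value=23 (bin 10111); offset now 5 = byte 0 bit 5; 27 bits remain
Read 2: bits[5:14] width=9 -> value=19 (bin 000010011); offset now 14 = byte 1 bit 6; 18 bits remain
Read 3: bits[14:19] width=5 -> value=16 (bin 10000); offset now 19 = byte 2 bit 3; 13 bits remain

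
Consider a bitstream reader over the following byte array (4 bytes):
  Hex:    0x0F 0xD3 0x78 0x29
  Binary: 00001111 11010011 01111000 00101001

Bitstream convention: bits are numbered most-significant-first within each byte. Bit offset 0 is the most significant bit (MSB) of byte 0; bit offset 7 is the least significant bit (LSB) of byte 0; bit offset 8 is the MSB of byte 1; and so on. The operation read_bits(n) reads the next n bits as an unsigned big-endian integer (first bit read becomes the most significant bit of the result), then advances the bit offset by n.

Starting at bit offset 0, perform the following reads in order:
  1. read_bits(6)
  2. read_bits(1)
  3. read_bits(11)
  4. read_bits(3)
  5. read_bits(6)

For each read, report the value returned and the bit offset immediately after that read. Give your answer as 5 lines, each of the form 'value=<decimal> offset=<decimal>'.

Read 1: bits[0:6] width=6 -> value=3 (bin 000011); offset now 6 = byte 0 bit 6; 26 bits remain
Read 2: bits[6:7] width=1 -> value=1 (bin 1); offset now 7 = byte 0 bit 7; 25 bits remain
Read 3: bits[7:18] width=11 -> value=1869 (bin 11101001101); offset now 18 = byte 2 bit 2; 14 bits remain
Read 4: bits[18:21] width=3 -> value=7 (bin 111); offset now 21 = byte 2 bit 5; 11 bits remain
Read 5: bits[21:27] width=6 -> value=1 (bin 000001); offset now 27 = byte 3 bit 3; 5 bits remain

Answer: value=3 offset=6
value=1 offset=7
value=1869 offset=18
value=7 offset=21
value=1 offset=27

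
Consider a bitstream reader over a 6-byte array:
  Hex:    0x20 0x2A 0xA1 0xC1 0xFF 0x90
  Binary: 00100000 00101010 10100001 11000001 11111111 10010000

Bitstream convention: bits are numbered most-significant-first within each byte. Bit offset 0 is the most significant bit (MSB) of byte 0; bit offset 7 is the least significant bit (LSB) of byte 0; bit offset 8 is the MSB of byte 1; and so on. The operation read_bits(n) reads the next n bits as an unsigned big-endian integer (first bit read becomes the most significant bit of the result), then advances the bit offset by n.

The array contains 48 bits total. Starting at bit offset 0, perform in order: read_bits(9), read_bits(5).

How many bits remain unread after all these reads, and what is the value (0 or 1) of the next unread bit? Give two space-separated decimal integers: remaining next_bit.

Answer: 34 1

Derivation:
Read 1: bits[0:9] width=9 -> value=64 (bin 001000000); offset now 9 = byte 1 bit 1; 39 bits remain
Read 2: bits[9:14] width=5 -> value=10 (bin 01010); offset now 14 = byte 1 bit 6; 34 bits remain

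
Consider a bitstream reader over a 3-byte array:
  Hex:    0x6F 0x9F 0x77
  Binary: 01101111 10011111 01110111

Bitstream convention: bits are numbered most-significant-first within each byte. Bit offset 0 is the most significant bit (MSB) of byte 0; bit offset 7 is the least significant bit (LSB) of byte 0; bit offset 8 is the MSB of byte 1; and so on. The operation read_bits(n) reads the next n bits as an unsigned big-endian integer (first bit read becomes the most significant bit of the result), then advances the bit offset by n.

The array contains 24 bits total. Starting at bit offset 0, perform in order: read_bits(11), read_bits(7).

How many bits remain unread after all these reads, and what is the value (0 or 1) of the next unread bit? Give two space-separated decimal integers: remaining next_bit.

Read 1: bits[0:11] width=11 -> value=892 (bin 01101111100); offset now 11 = byte 1 bit 3; 13 bits remain
Read 2: bits[11:18] width=7 -> value=125 (bin 1111101); offset now 18 = byte 2 bit 2; 6 bits remain

Answer: 6 1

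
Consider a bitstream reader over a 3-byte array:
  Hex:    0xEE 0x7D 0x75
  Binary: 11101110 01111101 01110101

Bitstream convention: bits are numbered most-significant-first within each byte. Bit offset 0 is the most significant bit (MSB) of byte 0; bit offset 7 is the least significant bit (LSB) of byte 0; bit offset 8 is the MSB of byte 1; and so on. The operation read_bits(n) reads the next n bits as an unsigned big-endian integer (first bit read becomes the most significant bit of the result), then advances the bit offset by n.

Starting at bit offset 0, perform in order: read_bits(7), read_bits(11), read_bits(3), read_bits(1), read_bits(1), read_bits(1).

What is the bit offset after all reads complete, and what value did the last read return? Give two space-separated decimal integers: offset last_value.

Read 1: bits[0:7] width=7 -> value=119 (bin 1110111); offset now 7 = byte 0 bit 7; 17 bits remain
Read 2: bits[7:18] width=11 -> value=501 (bin 00111110101); offset now 18 = byte 2 bit 2; 6 bits remain
Read 3: bits[18:21] width=3 -> value=6 (bin 110); offset now 21 = byte 2 bit 5; 3 bits remain
Read 4: bits[21:22] width=1 -> value=1 (bin 1); offset now 22 = byte 2 bit 6; 2 bits remain
Read 5: bits[22:23] width=1 -> value=0 (bin 0); offset now 23 = byte 2 bit 7; 1 bits remain
Read 6: bits[23:24] width=1 -> value=1 (bin 1); offset now 24 = byte 3 bit 0; 0 bits remain

Answer: 24 1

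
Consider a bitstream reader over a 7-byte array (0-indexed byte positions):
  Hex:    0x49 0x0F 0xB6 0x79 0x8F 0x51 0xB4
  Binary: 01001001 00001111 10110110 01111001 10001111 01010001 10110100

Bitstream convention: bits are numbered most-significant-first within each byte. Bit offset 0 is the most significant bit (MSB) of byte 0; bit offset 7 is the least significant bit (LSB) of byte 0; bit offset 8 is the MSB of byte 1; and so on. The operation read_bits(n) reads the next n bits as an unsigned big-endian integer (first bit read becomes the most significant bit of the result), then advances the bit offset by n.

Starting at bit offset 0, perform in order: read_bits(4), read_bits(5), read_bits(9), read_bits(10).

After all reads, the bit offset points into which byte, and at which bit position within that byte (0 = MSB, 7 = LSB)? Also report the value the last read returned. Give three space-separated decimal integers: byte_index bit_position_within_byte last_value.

Answer: 3 4 871

Derivation:
Read 1: bits[0:4] width=4 -> value=4 (bin 0100); offset now 4 = byte 0 bit 4; 52 bits remain
Read 2: bits[4:9] width=5 -> value=18 (bin 10010); offset now 9 = byte 1 bit 1; 47 bits remain
Read 3: bits[9:18] width=9 -> value=62 (bin 000111110); offset now 18 = byte 2 bit 2; 38 bits remain
Read 4: bits[18:28] width=10 -> value=871 (bin 1101100111); offset now 28 = byte 3 bit 4; 28 bits remain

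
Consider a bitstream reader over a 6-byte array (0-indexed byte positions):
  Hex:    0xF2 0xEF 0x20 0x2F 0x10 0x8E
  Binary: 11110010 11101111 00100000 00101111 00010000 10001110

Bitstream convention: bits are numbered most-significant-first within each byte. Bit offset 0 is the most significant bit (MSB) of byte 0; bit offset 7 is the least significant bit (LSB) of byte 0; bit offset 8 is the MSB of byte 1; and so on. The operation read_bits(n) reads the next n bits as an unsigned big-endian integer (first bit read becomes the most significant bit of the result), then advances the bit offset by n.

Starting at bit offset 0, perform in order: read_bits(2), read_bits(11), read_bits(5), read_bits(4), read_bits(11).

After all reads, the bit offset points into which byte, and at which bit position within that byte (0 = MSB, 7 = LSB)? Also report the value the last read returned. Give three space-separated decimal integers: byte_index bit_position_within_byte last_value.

Read 1: bits[0:2] width=2 -> value=3 (bin 11); offset now 2 = byte 0 bit 2; 46 bits remain
Read 2: bits[2:13] width=11 -> value=1629 (bin 11001011101); offset now 13 = byte 1 bit 5; 35 bits remain
Read 3: bits[13:18] width=5 -> value=28 (bin 11100); offset now 18 = byte 2 bit 2; 30 bits remain
Read 4: bits[18:22] width=4 -> value=8 (bin 1000); offset now 22 = byte 2 bit 6; 26 bits remain
Read 5: bits[22:33] width=11 -> value=94 (bin 00001011110); offset now 33 = byte 4 bit 1; 15 bits remain

Answer: 4 1 94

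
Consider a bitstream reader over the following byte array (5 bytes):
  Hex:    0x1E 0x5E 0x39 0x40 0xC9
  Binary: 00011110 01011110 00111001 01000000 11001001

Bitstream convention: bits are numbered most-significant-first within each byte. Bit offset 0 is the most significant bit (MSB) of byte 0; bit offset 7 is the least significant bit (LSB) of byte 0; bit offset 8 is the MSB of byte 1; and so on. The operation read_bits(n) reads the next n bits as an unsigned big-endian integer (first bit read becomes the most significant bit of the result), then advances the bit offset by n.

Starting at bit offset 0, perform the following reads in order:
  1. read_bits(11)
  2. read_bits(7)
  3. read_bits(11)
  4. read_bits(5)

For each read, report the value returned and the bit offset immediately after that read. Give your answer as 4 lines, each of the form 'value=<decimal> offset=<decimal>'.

Answer: value=242 offset=11
value=120 offset=18
value=1832 offset=29
value=3 offset=34

Derivation:
Read 1: bits[0:11] width=11 -> value=242 (bin 00011110010); offset now 11 = byte 1 bit 3; 29 bits remain
Read 2: bits[11:18] width=7 -> value=120 (bin 1111000); offset now 18 = byte 2 bit 2; 22 bits remain
Read 3: bits[18:29] width=11 -> value=1832 (bin 11100101000); offset now 29 = byte 3 bit 5; 11 bits remain
Read 4: bits[29:34] width=5 -> value=3 (bin 00011); offset now 34 = byte 4 bit 2; 6 bits remain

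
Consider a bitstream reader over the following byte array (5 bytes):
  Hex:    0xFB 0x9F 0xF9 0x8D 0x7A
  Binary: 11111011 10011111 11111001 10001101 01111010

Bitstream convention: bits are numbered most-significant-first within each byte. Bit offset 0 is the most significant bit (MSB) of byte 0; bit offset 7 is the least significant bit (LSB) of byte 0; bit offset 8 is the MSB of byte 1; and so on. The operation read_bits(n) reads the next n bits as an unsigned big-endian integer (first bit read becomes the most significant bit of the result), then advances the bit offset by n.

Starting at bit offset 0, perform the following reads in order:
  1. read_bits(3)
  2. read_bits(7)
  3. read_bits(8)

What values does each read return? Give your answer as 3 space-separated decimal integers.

Read 1: bits[0:3] width=3 -> value=7 (bin 111); offset now 3 = byte 0 bit 3; 37 bits remain
Read 2: bits[3:10] width=7 -> value=110 (bin 1101110); offset now 10 = byte 1 bit 2; 30 bits remain
Read 3: bits[10:18] width=8 -> value=127 (bin 01111111); offset now 18 = byte 2 bit 2; 22 bits remain

Answer: 7 110 127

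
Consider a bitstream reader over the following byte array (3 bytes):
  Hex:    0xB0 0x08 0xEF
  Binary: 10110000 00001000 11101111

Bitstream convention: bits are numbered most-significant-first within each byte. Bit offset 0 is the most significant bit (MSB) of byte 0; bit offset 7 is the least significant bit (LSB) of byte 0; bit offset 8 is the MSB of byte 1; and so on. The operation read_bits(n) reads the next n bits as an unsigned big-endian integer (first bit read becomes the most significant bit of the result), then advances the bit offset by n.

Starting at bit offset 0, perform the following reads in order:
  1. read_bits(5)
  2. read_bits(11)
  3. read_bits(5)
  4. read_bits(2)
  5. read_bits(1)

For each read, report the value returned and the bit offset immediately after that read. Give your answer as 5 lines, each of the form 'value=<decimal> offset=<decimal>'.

Answer: value=22 offset=5
value=8 offset=16
value=29 offset=21
value=3 offset=23
value=1 offset=24

Derivation:
Read 1: bits[0:5] width=5 -> value=22 (bin 10110); offset now 5 = byte 0 bit 5; 19 bits remain
Read 2: bits[5:16] width=11 -> value=8 (bin 00000001000); offset now 16 = byte 2 bit 0; 8 bits remain
Read 3: bits[16:21] width=5 -> value=29 (bin 11101); offset now 21 = byte 2 bit 5; 3 bits remain
Read 4: bits[21:23] width=2 -> value=3 (bin 11); offset now 23 = byte 2 bit 7; 1 bits remain
Read 5: bits[23:24] width=1 -> value=1 (bin 1); offset now 24 = byte 3 bit 0; 0 bits remain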